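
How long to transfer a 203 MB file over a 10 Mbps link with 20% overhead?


Effective throughput = 10 * (1 - 20/100) = 8 Mbps
File size in Mb = 203 * 8 = 1624 Mb
Time = 1624 / 8
Time = 203 seconds


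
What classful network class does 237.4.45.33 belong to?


First octet: 237
Binary: 11101101
1110xxxx -> Class D (224-239)
Class D (multicast), default mask N/A


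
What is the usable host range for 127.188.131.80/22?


Network: 127.188.128.0
Broadcast: 127.188.131.255
First usable = network + 1
Last usable = broadcast - 1
Range: 127.188.128.1 to 127.188.131.254


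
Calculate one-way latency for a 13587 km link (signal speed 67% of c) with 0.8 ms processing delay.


Speed = 0.67 * 3e5 km/s = 201000 km/s
Propagation delay = 13587 / 201000 = 0.0676 s = 67.597 ms
Processing delay = 0.8 ms
Total one-way latency = 68.397 ms


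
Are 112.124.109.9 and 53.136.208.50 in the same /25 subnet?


Mask: 255.255.255.128
112.124.109.9 AND mask = 112.124.109.0
53.136.208.50 AND mask = 53.136.208.0
No, different subnets (112.124.109.0 vs 53.136.208.0)


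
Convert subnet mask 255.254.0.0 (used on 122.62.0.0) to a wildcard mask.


Subnet mask: 255.254.0.0
Wildcard = 255.255.255.255 - subnet mask
255 - 255 = 0
255 - 254 = 1
255 - 0 = 255
255 - 0 = 255
Wildcard: 0.1.255.255


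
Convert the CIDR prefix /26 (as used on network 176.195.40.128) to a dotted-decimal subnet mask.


/26 means 26 network bits, 6 host bits
Binary: 11111111111111111111111111000000
Mask: 255.255.255.192


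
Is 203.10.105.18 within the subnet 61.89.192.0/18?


Subnet network: 61.89.192.0
Test IP AND mask: 203.10.64.0
No, 203.10.105.18 is not in 61.89.192.0/18


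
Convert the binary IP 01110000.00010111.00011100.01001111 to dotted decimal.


01110000 = 112
00010111 = 23
00011100 = 28
01001111 = 79
IP: 112.23.28.79


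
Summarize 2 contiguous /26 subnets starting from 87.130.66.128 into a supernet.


Original prefix: /26
Number of subnets: 2 = 2^1
New prefix = 26 - 1 = 25
Supernet: 87.130.66.128/25


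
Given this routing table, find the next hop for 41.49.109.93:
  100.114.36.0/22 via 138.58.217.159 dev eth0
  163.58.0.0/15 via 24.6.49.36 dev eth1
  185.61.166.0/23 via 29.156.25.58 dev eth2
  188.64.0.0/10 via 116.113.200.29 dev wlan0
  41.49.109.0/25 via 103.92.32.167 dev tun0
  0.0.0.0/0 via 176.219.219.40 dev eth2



Longest prefix match for 41.49.109.93:
  /22 100.114.36.0: no
  /15 163.58.0.0: no
  /23 185.61.166.0: no
  /10 188.64.0.0: no
  /25 41.49.109.0: MATCH
  /0 0.0.0.0: MATCH
Selected: next-hop 103.92.32.167 via tun0 (matched /25)


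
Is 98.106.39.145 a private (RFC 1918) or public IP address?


RFC 1918 private ranges:
  10.0.0.0/8 (10.0.0.0 - 10.255.255.255)
  172.16.0.0/12 (172.16.0.0 - 172.31.255.255)
  192.168.0.0/16 (192.168.0.0 - 192.168.255.255)
Public (not in any RFC 1918 range)


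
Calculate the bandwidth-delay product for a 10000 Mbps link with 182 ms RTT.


BDP = bandwidth * RTT
= 10000 Mbps * 182 ms
= 10000 * 1e6 * 182 / 1000 bits
= 1820000000 bits
= 227500000 bytes
= 222167.9688 KB
BDP = 1820000000 bits (227500000 bytes)


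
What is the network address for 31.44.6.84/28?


IP:   00011111.00101100.00000110.01010100
Mask: 11111111.11111111.11111111.11110000
AND operation:
Net:  00011111.00101100.00000110.01010000
Network: 31.44.6.80/28


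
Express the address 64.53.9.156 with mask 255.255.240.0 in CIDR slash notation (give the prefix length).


Binary: 11111111.11111111.11110000.00000000
Count leading 1s
Prefix: /20


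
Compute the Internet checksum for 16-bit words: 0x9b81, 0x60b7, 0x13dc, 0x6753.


Sum all words (with carry folding):
+ 0x9b81 = 0x9b81
+ 0x60b7 = 0xfc38
+ 0x13dc = 0x1015
+ 0x6753 = 0x7768
One's complement: ~0x7768
Checksum = 0x8897


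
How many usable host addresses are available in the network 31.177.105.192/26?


Host bits = 32 - 26 = 6
Total addresses = 2^6 = 64
Usable = total - 2 (network and broadcast)
Usable hosts: 62


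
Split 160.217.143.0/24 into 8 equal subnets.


New prefix = 24 + 3 = 27
Each subnet has 32 addresses
  160.217.143.0/27
  160.217.143.32/27
  160.217.143.64/27
  160.217.143.96/27
  160.217.143.128/27
  160.217.143.160/27
  160.217.143.192/27
  160.217.143.224/27
Subnets: 160.217.143.0/27, 160.217.143.32/27, 160.217.143.64/27, 160.217.143.96/27, 160.217.143.128/27, 160.217.143.160/27, 160.217.143.192/27, 160.217.143.224/27


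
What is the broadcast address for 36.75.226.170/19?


Network: 36.75.224.0/19
Host bits = 13
Set all host bits to 1:
Broadcast: 36.75.255.255


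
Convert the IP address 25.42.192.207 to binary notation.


25 = 00011001
42 = 00101010
192 = 11000000
207 = 11001111
Binary: 00011001.00101010.11000000.11001111


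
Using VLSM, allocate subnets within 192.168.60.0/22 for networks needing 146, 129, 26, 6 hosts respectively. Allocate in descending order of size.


146 hosts -> /24 (254 usable): 192.168.60.0/24
129 hosts -> /24 (254 usable): 192.168.61.0/24
26 hosts -> /27 (30 usable): 192.168.62.0/27
6 hosts -> /29 (6 usable): 192.168.62.32/29
Allocation: 192.168.60.0/24 (146 hosts, 254 usable); 192.168.61.0/24 (129 hosts, 254 usable); 192.168.62.0/27 (26 hosts, 30 usable); 192.168.62.32/29 (6 hosts, 6 usable)


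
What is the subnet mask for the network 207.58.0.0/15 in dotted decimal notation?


/15 means 15 network bits, 17 host bits
Binary: 11111111111111100000000000000000
Mask: 255.254.0.0


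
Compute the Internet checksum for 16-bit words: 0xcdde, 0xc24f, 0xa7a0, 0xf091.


Sum all words (with carry folding):
+ 0xcdde = 0xcdde
+ 0xc24f = 0x902e
+ 0xa7a0 = 0x37cf
+ 0xf091 = 0x2861
One's complement: ~0x2861
Checksum = 0xd79e


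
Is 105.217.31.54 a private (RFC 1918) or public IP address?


RFC 1918 private ranges:
  10.0.0.0/8 (10.0.0.0 - 10.255.255.255)
  172.16.0.0/12 (172.16.0.0 - 172.31.255.255)
  192.168.0.0/16 (192.168.0.0 - 192.168.255.255)
Public (not in any RFC 1918 range)


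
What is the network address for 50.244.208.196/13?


IP:   00110010.11110100.11010000.11000100
Mask: 11111111.11111000.00000000.00000000
AND operation:
Net:  00110010.11110000.00000000.00000000
Network: 50.240.0.0/13


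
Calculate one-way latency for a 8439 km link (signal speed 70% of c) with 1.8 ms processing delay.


Speed = 0.7 * 3e5 km/s = 210000 km/s
Propagation delay = 8439 / 210000 = 0.0402 s = 40.1857 ms
Processing delay = 1.8 ms
Total one-way latency = 41.9857 ms


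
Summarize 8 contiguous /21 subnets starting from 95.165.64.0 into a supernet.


Original prefix: /21
Number of subnets: 8 = 2^3
New prefix = 21 - 3 = 18
Supernet: 95.165.64.0/18


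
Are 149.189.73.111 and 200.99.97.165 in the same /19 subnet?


Mask: 255.255.224.0
149.189.73.111 AND mask = 149.189.64.0
200.99.97.165 AND mask = 200.99.96.0
No, different subnets (149.189.64.0 vs 200.99.96.0)


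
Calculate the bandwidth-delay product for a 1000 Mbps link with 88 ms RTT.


BDP = bandwidth * RTT
= 1000 Mbps * 88 ms
= 1000 * 1e6 * 88 / 1000 bits
= 88000000 bits
= 11000000 bytes
= 10742.1875 KB
BDP = 88000000 bits (11000000 bytes)


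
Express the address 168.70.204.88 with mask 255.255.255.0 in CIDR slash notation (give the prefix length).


Binary: 11111111.11111111.11111111.00000000
Count leading 1s
Prefix: /24


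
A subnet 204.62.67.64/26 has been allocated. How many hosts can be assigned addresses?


Host bits = 32 - 26 = 6
Total addresses = 2^6 = 64
Usable = total - 2 (network and broadcast)
Usable hosts: 62


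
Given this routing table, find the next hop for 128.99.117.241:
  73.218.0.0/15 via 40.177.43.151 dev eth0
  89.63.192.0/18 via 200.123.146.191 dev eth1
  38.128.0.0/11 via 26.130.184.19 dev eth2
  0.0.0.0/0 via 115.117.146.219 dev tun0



Longest prefix match for 128.99.117.241:
  /15 73.218.0.0: no
  /18 89.63.192.0: no
  /11 38.128.0.0: no
  /0 0.0.0.0: MATCH
Selected: next-hop 115.117.146.219 via tun0 (matched /0)


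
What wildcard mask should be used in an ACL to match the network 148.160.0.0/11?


Subnet mask: 255.224.0.0
Wildcard = 255.255.255.255 - subnet mask
255 - 255 = 0
255 - 224 = 31
255 - 0 = 255
255 - 0 = 255
Wildcard: 0.31.255.255


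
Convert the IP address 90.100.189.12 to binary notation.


90 = 01011010
100 = 01100100
189 = 10111101
12 = 00001100
Binary: 01011010.01100100.10111101.00001100


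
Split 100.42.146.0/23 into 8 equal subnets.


New prefix = 23 + 3 = 26
Each subnet has 64 addresses
  100.42.146.0/26
  100.42.146.64/26
  100.42.146.128/26
  100.42.146.192/26
  100.42.147.0/26
  100.42.147.64/26
  100.42.147.128/26
  100.42.147.192/26
Subnets: 100.42.146.0/26, 100.42.146.64/26, 100.42.146.128/26, 100.42.146.192/26, 100.42.147.0/26, 100.42.147.64/26, 100.42.147.128/26, 100.42.147.192/26


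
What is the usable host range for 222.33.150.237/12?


Network: 222.32.0.0
Broadcast: 222.47.255.255
First usable = network + 1
Last usable = broadcast - 1
Range: 222.32.0.1 to 222.47.255.254


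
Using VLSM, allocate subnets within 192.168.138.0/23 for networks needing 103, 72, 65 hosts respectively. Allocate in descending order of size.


103 hosts -> /25 (126 usable): 192.168.138.0/25
72 hosts -> /25 (126 usable): 192.168.138.128/25
65 hosts -> /25 (126 usable): 192.168.139.0/25
Allocation: 192.168.138.0/25 (103 hosts, 126 usable); 192.168.138.128/25 (72 hosts, 126 usable); 192.168.139.0/25 (65 hosts, 126 usable)


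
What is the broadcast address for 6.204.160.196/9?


Network: 6.128.0.0/9
Host bits = 23
Set all host bits to 1:
Broadcast: 6.255.255.255


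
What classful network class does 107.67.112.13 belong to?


First octet: 107
Binary: 01101011
0xxxxxxx -> Class A (1-126)
Class A, default mask 255.0.0.0 (/8)


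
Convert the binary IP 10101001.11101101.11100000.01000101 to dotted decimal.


10101001 = 169
11101101 = 237
11100000 = 224
01000101 = 69
IP: 169.237.224.69


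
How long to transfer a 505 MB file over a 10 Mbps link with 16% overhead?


Effective throughput = 10 * (1 - 16/100) = 8.4 Mbps
File size in Mb = 505 * 8 = 4040 Mb
Time = 4040 / 8.4
Time = 480.9524 seconds


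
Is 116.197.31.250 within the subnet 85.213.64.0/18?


Subnet network: 85.213.64.0
Test IP AND mask: 116.197.0.0
No, 116.197.31.250 is not in 85.213.64.0/18


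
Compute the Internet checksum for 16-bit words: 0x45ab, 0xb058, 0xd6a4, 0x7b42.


Sum all words (with carry folding):
+ 0x45ab = 0x45ab
+ 0xb058 = 0xf603
+ 0xd6a4 = 0xcca8
+ 0x7b42 = 0x47eb
One's complement: ~0x47eb
Checksum = 0xb814


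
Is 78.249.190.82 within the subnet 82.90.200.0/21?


Subnet network: 82.90.200.0
Test IP AND mask: 78.249.184.0
No, 78.249.190.82 is not in 82.90.200.0/21


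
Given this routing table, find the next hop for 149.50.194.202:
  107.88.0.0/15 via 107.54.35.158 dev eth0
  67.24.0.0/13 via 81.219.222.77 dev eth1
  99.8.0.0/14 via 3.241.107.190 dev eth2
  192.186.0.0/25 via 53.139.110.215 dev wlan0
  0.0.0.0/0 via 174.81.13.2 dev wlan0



Longest prefix match for 149.50.194.202:
  /15 107.88.0.0: no
  /13 67.24.0.0: no
  /14 99.8.0.0: no
  /25 192.186.0.0: no
  /0 0.0.0.0: MATCH
Selected: next-hop 174.81.13.2 via wlan0 (matched /0)


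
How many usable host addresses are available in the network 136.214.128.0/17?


Host bits = 32 - 17 = 15
Total addresses = 2^15 = 32768
Usable = total - 2 (network and broadcast)
Usable hosts: 32766


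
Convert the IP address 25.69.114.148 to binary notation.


25 = 00011001
69 = 01000101
114 = 01110010
148 = 10010100
Binary: 00011001.01000101.01110010.10010100


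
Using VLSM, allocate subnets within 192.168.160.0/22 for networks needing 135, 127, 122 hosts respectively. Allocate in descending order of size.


135 hosts -> /24 (254 usable): 192.168.160.0/24
127 hosts -> /24 (254 usable): 192.168.161.0/24
122 hosts -> /25 (126 usable): 192.168.162.0/25
Allocation: 192.168.160.0/24 (135 hosts, 254 usable); 192.168.161.0/24 (127 hosts, 254 usable); 192.168.162.0/25 (122 hosts, 126 usable)


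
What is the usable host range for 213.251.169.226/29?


Network: 213.251.169.224
Broadcast: 213.251.169.231
First usable = network + 1
Last usable = broadcast - 1
Range: 213.251.169.225 to 213.251.169.230


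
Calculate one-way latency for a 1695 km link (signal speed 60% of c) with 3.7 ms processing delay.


Speed = 0.6 * 3e5 km/s = 180000 km/s
Propagation delay = 1695 / 180000 = 0.0094 s = 9.4167 ms
Processing delay = 3.7 ms
Total one-way latency = 13.1167 ms


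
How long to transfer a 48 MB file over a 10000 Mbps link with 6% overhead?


Effective throughput = 10000 * (1 - 6/100) = 9400 Mbps
File size in Mb = 48 * 8 = 384 Mb
Time = 384 / 9400
Time = 0.0409 seconds


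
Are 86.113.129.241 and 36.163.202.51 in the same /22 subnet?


Mask: 255.255.252.0
86.113.129.241 AND mask = 86.113.128.0
36.163.202.51 AND mask = 36.163.200.0
No, different subnets (86.113.128.0 vs 36.163.200.0)


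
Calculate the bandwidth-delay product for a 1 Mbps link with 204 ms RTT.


BDP = bandwidth * RTT
= 1 Mbps * 204 ms
= 1 * 1e6 * 204 / 1000 bits
= 204000 bits
= 25500 bytes
= 24.9023 KB
BDP = 204000 bits (25500 bytes)


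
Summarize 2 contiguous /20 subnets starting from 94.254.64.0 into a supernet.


Original prefix: /20
Number of subnets: 2 = 2^1
New prefix = 20 - 1 = 19
Supernet: 94.254.64.0/19


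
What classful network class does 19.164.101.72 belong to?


First octet: 19
Binary: 00010011
0xxxxxxx -> Class A (1-126)
Class A, default mask 255.0.0.0 (/8)


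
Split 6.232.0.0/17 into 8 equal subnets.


New prefix = 17 + 3 = 20
Each subnet has 4096 addresses
  6.232.0.0/20
  6.232.16.0/20
  6.232.32.0/20
  6.232.48.0/20
  6.232.64.0/20
  6.232.80.0/20
  6.232.96.0/20
  6.232.112.0/20
Subnets: 6.232.0.0/20, 6.232.16.0/20, 6.232.32.0/20, 6.232.48.0/20, 6.232.64.0/20, 6.232.80.0/20, 6.232.96.0/20, 6.232.112.0/20


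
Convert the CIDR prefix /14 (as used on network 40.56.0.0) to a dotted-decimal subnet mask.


/14 means 14 network bits, 18 host bits
Binary: 11111111111111000000000000000000
Mask: 255.252.0.0


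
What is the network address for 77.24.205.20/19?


IP:   01001101.00011000.11001101.00010100
Mask: 11111111.11111111.11100000.00000000
AND operation:
Net:  01001101.00011000.11000000.00000000
Network: 77.24.192.0/19


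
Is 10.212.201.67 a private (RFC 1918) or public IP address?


RFC 1918 private ranges:
  10.0.0.0/8 (10.0.0.0 - 10.255.255.255)
  172.16.0.0/12 (172.16.0.0 - 172.31.255.255)
  192.168.0.0/16 (192.168.0.0 - 192.168.255.255)
Private (in 10.0.0.0/8)


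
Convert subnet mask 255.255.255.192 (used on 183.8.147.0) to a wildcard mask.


Subnet mask: 255.255.255.192
Wildcard = 255.255.255.255 - subnet mask
255 - 255 = 0
255 - 255 = 0
255 - 255 = 0
255 - 192 = 63
Wildcard: 0.0.0.63


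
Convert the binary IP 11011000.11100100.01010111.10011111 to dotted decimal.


11011000 = 216
11100100 = 228
01010111 = 87
10011111 = 159
IP: 216.228.87.159


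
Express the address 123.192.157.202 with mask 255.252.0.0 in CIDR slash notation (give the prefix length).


Binary: 11111111.11111100.00000000.00000000
Count leading 1s
Prefix: /14


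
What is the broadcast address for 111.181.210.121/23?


Network: 111.181.210.0/23
Host bits = 9
Set all host bits to 1:
Broadcast: 111.181.211.255


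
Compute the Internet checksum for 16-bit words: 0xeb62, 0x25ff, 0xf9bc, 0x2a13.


Sum all words (with carry folding):
+ 0xeb62 = 0xeb62
+ 0x25ff = 0x1162
+ 0xf9bc = 0x0b1f
+ 0x2a13 = 0x3532
One's complement: ~0x3532
Checksum = 0xcacd


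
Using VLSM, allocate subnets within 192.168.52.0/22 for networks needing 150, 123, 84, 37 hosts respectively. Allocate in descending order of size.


150 hosts -> /24 (254 usable): 192.168.52.0/24
123 hosts -> /25 (126 usable): 192.168.53.0/25
84 hosts -> /25 (126 usable): 192.168.53.128/25
37 hosts -> /26 (62 usable): 192.168.54.0/26
Allocation: 192.168.52.0/24 (150 hosts, 254 usable); 192.168.53.0/25 (123 hosts, 126 usable); 192.168.53.128/25 (84 hosts, 126 usable); 192.168.54.0/26 (37 hosts, 62 usable)


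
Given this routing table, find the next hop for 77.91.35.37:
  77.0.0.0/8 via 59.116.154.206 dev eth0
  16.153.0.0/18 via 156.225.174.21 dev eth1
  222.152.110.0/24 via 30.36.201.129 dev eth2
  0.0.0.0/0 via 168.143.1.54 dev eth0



Longest prefix match for 77.91.35.37:
  /8 77.0.0.0: MATCH
  /18 16.153.0.0: no
  /24 222.152.110.0: no
  /0 0.0.0.0: MATCH
Selected: next-hop 59.116.154.206 via eth0 (matched /8)


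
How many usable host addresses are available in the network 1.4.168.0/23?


Host bits = 32 - 23 = 9
Total addresses = 2^9 = 512
Usable = total - 2 (network and broadcast)
Usable hosts: 510


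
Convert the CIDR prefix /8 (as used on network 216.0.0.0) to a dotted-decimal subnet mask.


/8 means 8 network bits, 24 host bits
Binary: 11111111000000000000000000000000
Mask: 255.0.0.0


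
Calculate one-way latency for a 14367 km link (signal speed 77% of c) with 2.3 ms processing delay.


Speed = 0.77 * 3e5 km/s = 231000 km/s
Propagation delay = 14367 / 231000 = 0.0622 s = 62.1948 ms
Processing delay = 2.3 ms
Total one-way latency = 64.4948 ms


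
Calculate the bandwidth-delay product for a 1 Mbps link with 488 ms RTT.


BDP = bandwidth * RTT
= 1 Mbps * 488 ms
= 1 * 1e6 * 488 / 1000 bits
= 488000 bits
= 61000 bytes
= 59.5703 KB
BDP = 488000 bits (61000 bytes)


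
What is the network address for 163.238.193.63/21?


IP:   10100011.11101110.11000001.00111111
Mask: 11111111.11111111.11111000.00000000
AND operation:
Net:  10100011.11101110.11000000.00000000
Network: 163.238.192.0/21


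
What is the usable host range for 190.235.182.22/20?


Network: 190.235.176.0
Broadcast: 190.235.191.255
First usable = network + 1
Last usable = broadcast - 1
Range: 190.235.176.1 to 190.235.191.254


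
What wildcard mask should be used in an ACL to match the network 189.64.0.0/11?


Subnet mask: 255.224.0.0
Wildcard = 255.255.255.255 - subnet mask
255 - 255 = 0
255 - 224 = 31
255 - 0 = 255
255 - 0 = 255
Wildcard: 0.31.255.255


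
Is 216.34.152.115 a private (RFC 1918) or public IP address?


RFC 1918 private ranges:
  10.0.0.0/8 (10.0.0.0 - 10.255.255.255)
  172.16.0.0/12 (172.16.0.0 - 172.31.255.255)
  192.168.0.0/16 (192.168.0.0 - 192.168.255.255)
Public (not in any RFC 1918 range)


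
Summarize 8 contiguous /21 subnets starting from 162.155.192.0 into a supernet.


Original prefix: /21
Number of subnets: 8 = 2^3
New prefix = 21 - 3 = 18
Supernet: 162.155.192.0/18


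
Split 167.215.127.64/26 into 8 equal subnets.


New prefix = 26 + 3 = 29
Each subnet has 8 addresses
  167.215.127.64/29
  167.215.127.72/29
  167.215.127.80/29
  167.215.127.88/29
  167.215.127.96/29
  167.215.127.104/29
  167.215.127.112/29
  167.215.127.120/29
Subnets: 167.215.127.64/29, 167.215.127.72/29, 167.215.127.80/29, 167.215.127.88/29, 167.215.127.96/29, 167.215.127.104/29, 167.215.127.112/29, 167.215.127.120/29


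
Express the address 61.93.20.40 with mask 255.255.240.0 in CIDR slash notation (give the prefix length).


Binary: 11111111.11111111.11110000.00000000
Count leading 1s
Prefix: /20


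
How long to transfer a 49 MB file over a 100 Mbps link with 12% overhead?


Effective throughput = 100 * (1 - 12/100) = 88 Mbps
File size in Mb = 49 * 8 = 392 Mb
Time = 392 / 88
Time = 4.4545 seconds


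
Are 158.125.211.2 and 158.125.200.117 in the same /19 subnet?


Mask: 255.255.224.0
158.125.211.2 AND mask = 158.125.192.0
158.125.200.117 AND mask = 158.125.192.0
Yes, same subnet (158.125.192.0)


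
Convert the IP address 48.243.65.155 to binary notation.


48 = 00110000
243 = 11110011
65 = 01000001
155 = 10011011
Binary: 00110000.11110011.01000001.10011011


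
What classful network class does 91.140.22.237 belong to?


First octet: 91
Binary: 01011011
0xxxxxxx -> Class A (1-126)
Class A, default mask 255.0.0.0 (/8)


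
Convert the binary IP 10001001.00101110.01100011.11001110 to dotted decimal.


10001001 = 137
00101110 = 46
01100011 = 99
11001110 = 206
IP: 137.46.99.206


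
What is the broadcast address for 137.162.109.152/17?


Network: 137.162.0.0/17
Host bits = 15
Set all host bits to 1:
Broadcast: 137.162.127.255


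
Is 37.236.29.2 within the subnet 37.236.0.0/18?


Subnet network: 37.236.0.0
Test IP AND mask: 37.236.0.0
Yes, 37.236.29.2 is in 37.236.0.0/18


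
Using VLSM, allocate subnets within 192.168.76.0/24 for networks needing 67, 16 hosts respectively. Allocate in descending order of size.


67 hosts -> /25 (126 usable): 192.168.76.0/25
16 hosts -> /27 (30 usable): 192.168.76.128/27
Allocation: 192.168.76.0/25 (67 hosts, 126 usable); 192.168.76.128/27 (16 hosts, 30 usable)


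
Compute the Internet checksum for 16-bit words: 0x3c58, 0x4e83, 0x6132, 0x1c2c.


Sum all words (with carry folding):
+ 0x3c58 = 0x3c58
+ 0x4e83 = 0x8adb
+ 0x6132 = 0xec0d
+ 0x1c2c = 0x083a
One's complement: ~0x083a
Checksum = 0xf7c5


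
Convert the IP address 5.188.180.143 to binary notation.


5 = 00000101
188 = 10111100
180 = 10110100
143 = 10001111
Binary: 00000101.10111100.10110100.10001111


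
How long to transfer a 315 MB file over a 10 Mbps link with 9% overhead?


Effective throughput = 10 * (1 - 9/100) = 9.1 Mbps
File size in Mb = 315 * 8 = 2520 Mb
Time = 2520 / 9.1
Time = 276.9231 seconds


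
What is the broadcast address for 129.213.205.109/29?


Network: 129.213.205.104/29
Host bits = 3
Set all host bits to 1:
Broadcast: 129.213.205.111


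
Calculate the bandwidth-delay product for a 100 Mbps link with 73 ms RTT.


BDP = bandwidth * RTT
= 100 Mbps * 73 ms
= 100 * 1e6 * 73 / 1000 bits
= 7300000 bits
= 912500 bytes
= 891.1133 KB
BDP = 7300000 bits (912500 bytes)


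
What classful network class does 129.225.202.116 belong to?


First octet: 129
Binary: 10000001
10xxxxxx -> Class B (128-191)
Class B, default mask 255.255.0.0 (/16)


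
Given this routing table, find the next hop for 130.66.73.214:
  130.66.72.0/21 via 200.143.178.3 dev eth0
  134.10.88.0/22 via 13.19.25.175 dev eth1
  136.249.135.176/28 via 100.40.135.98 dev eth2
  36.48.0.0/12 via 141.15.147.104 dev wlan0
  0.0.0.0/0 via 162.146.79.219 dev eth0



Longest prefix match for 130.66.73.214:
  /21 130.66.72.0: MATCH
  /22 134.10.88.0: no
  /28 136.249.135.176: no
  /12 36.48.0.0: no
  /0 0.0.0.0: MATCH
Selected: next-hop 200.143.178.3 via eth0 (matched /21)


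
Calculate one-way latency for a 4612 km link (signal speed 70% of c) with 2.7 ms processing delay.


Speed = 0.7 * 3e5 km/s = 210000 km/s
Propagation delay = 4612 / 210000 = 0.022 s = 21.9619 ms
Processing delay = 2.7 ms
Total one-way latency = 24.6619 ms


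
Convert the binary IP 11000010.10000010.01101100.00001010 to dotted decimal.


11000010 = 194
10000010 = 130
01101100 = 108
00001010 = 10
IP: 194.130.108.10


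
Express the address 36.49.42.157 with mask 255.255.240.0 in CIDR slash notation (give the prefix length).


Binary: 11111111.11111111.11110000.00000000
Count leading 1s
Prefix: /20


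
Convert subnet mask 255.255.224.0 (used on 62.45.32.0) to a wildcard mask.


Subnet mask: 255.255.224.0
Wildcard = 255.255.255.255 - subnet mask
255 - 255 = 0
255 - 255 = 0
255 - 224 = 31
255 - 0 = 255
Wildcard: 0.0.31.255


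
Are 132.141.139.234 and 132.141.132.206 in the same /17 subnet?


Mask: 255.255.128.0
132.141.139.234 AND mask = 132.141.128.0
132.141.132.206 AND mask = 132.141.128.0
Yes, same subnet (132.141.128.0)


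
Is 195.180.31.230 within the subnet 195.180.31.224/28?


Subnet network: 195.180.31.224
Test IP AND mask: 195.180.31.224
Yes, 195.180.31.230 is in 195.180.31.224/28


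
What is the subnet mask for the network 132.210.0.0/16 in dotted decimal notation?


/16 means 16 network bits, 16 host bits
Binary: 11111111111111110000000000000000
Mask: 255.255.0.0


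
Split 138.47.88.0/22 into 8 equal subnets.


New prefix = 22 + 3 = 25
Each subnet has 128 addresses
  138.47.88.0/25
  138.47.88.128/25
  138.47.89.0/25
  138.47.89.128/25
  138.47.90.0/25
  138.47.90.128/25
  138.47.91.0/25
  138.47.91.128/25
Subnets: 138.47.88.0/25, 138.47.88.128/25, 138.47.89.0/25, 138.47.89.128/25, 138.47.90.0/25, 138.47.90.128/25, 138.47.91.0/25, 138.47.91.128/25


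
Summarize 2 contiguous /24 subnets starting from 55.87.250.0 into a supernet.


Original prefix: /24
Number of subnets: 2 = 2^1
New prefix = 24 - 1 = 23
Supernet: 55.87.250.0/23


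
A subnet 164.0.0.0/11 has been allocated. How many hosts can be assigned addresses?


Host bits = 32 - 11 = 21
Total addresses = 2^21 = 2097152
Usable = total - 2 (network and broadcast)
Usable hosts: 2097150


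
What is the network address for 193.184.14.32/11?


IP:   11000001.10111000.00001110.00100000
Mask: 11111111.11100000.00000000.00000000
AND operation:
Net:  11000001.10100000.00000000.00000000
Network: 193.160.0.0/11


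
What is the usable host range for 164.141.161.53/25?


Network: 164.141.161.0
Broadcast: 164.141.161.127
First usable = network + 1
Last usable = broadcast - 1
Range: 164.141.161.1 to 164.141.161.126


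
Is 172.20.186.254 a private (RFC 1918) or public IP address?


RFC 1918 private ranges:
  10.0.0.0/8 (10.0.0.0 - 10.255.255.255)
  172.16.0.0/12 (172.16.0.0 - 172.31.255.255)
  192.168.0.0/16 (192.168.0.0 - 192.168.255.255)
Private (in 172.16.0.0/12)


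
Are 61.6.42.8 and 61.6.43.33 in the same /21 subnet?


Mask: 255.255.248.0
61.6.42.8 AND mask = 61.6.40.0
61.6.43.33 AND mask = 61.6.40.0
Yes, same subnet (61.6.40.0)


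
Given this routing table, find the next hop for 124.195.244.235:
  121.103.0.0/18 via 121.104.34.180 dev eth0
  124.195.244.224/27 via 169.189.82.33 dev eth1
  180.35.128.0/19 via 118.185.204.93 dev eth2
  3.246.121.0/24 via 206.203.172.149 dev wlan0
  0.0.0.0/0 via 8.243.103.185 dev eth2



Longest prefix match for 124.195.244.235:
  /18 121.103.0.0: no
  /27 124.195.244.224: MATCH
  /19 180.35.128.0: no
  /24 3.246.121.0: no
  /0 0.0.0.0: MATCH
Selected: next-hop 169.189.82.33 via eth1 (matched /27)


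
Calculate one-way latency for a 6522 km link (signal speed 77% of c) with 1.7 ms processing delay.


Speed = 0.77 * 3e5 km/s = 231000 km/s
Propagation delay = 6522 / 231000 = 0.0282 s = 28.2338 ms
Processing delay = 1.7 ms
Total one-way latency = 29.9338 ms


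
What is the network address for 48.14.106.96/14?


IP:   00110000.00001110.01101010.01100000
Mask: 11111111.11111100.00000000.00000000
AND operation:
Net:  00110000.00001100.00000000.00000000
Network: 48.12.0.0/14


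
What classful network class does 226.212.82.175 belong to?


First octet: 226
Binary: 11100010
1110xxxx -> Class D (224-239)
Class D (multicast), default mask N/A


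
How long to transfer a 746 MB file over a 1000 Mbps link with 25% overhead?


Effective throughput = 1000 * (1 - 25/100) = 750 Mbps
File size in Mb = 746 * 8 = 5968 Mb
Time = 5968 / 750
Time = 7.9573 seconds


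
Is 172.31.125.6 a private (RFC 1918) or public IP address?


RFC 1918 private ranges:
  10.0.0.0/8 (10.0.0.0 - 10.255.255.255)
  172.16.0.0/12 (172.16.0.0 - 172.31.255.255)
  192.168.0.0/16 (192.168.0.0 - 192.168.255.255)
Private (in 172.16.0.0/12)


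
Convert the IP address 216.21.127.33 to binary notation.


216 = 11011000
21 = 00010101
127 = 01111111
33 = 00100001
Binary: 11011000.00010101.01111111.00100001


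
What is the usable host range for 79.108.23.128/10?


Network: 79.64.0.0
Broadcast: 79.127.255.255
First usable = network + 1
Last usable = broadcast - 1
Range: 79.64.0.1 to 79.127.255.254


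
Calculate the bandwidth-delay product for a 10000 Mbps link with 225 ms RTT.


BDP = bandwidth * RTT
= 10000 Mbps * 225 ms
= 10000 * 1e6 * 225 / 1000 bits
= 2250000000 bits
= 281250000 bytes
= 274658.2031 KB
BDP = 2250000000 bits (281250000 bytes)


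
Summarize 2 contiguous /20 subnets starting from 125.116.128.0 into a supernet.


Original prefix: /20
Number of subnets: 2 = 2^1
New prefix = 20 - 1 = 19
Supernet: 125.116.128.0/19


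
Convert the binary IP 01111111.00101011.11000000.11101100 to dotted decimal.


01111111 = 127
00101011 = 43
11000000 = 192
11101100 = 236
IP: 127.43.192.236


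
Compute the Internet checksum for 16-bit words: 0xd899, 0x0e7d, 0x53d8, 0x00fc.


Sum all words (with carry folding):
+ 0xd899 = 0xd899
+ 0x0e7d = 0xe716
+ 0x53d8 = 0x3aef
+ 0x00fc = 0x3beb
One's complement: ~0x3beb
Checksum = 0xc414


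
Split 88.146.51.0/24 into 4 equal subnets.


New prefix = 24 + 2 = 26
Each subnet has 64 addresses
  88.146.51.0/26
  88.146.51.64/26
  88.146.51.128/26
  88.146.51.192/26
Subnets: 88.146.51.0/26, 88.146.51.64/26, 88.146.51.128/26, 88.146.51.192/26


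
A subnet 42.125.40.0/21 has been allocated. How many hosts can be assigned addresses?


Host bits = 32 - 21 = 11
Total addresses = 2^11 = 2048
Usable = total - 2 (network and broadcast)
Usable hosts: 2046


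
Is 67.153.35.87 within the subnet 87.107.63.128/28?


Subnet network: 87.107.63.128
Test IP AND mask: 67.153.35.80
No, 67.153.35.87 is not in 87.107.63.128/28


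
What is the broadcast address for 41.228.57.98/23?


Network: 41.228.56.0/23
Host bits = 9
Set all host bits to 1:
Broadcast: 41.228.57.255


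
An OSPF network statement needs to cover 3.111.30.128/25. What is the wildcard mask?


Subnet mask: 255.255.255.128
Wildcard = 255.255.255.255 - subnet mask
255 - 255 = 0
255 - 255 = 0
255 - 255 = 0
255 - 128 = 127
Wildcard: 0.0.0.127


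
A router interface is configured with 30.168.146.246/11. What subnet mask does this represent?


/11 means 11 network bits, 21 host bits
Binary: 11111111111000000000000000000000
Mask: 255.224.0.0


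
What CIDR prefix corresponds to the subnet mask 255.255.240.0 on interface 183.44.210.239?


Binary: 11111111.11111111.11110000.00000000
Count leading 1s
Prefix: /20


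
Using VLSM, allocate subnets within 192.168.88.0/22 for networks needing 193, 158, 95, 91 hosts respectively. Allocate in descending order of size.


193 hosts -> /24 (254 usable): 192.168.88.0/24
158 hosts -> /24 (254 usable): 192.168.89.0/24
95 hosts -> /25 (126 usable): 192.168.90.0/25
91 hosts -> /25 (126 usable): 192.168.90.128/25
Allocation: 192.168.88.0/24 (193 hosts, 254 usable); 192.168.89.0/24 (158 hosts, 254 usable); 192.168.90.0/25 (95 hosts, 126 usable); 192.168.90.128/25 (91 hosts, 126 usable)


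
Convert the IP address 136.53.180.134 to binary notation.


136 = 10001000
53 = 00110101
180 = 10110100
134 = 10000110
Binary: 10001000.00110101.10110100.10000110


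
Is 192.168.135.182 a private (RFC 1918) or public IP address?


RFC 1918 private ranges:
  10.0.0.0/8 (10.0.0.0 - 10.255.255.255)
  172.16.0.0/12 (172.16.0.0 - 172.31.255.255)
  192.168.0.0/16 (192.168.0.0 - 192.168.255.255)
Private (in 192.168.0.0/16)


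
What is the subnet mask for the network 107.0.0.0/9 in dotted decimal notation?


/9 means 9 network bits, 23 host bits
Binary: 11111111100000000000000000000000
Mask: 255.128.0.0


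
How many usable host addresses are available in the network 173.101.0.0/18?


Host bits = 32 - 18 = 14
Total addresses = 2^14 = 16384
Usable = total - 2 (network and broadcast)
Usable hosts: 16382


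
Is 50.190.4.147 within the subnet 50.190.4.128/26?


Subnet network: 50.190.4.128
Test IP AND mask: 50.190.4.128
Yes, 50.190.4.147 is in 50.190.4.128/26


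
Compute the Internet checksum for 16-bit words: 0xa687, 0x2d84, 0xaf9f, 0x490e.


Sum all words (with carry folding):
+ 0xa687 = 0xa687
+ 0x2d84 = 0xd40b
+ 0xaf9f = 0x83ab
+ 0x490e = 0xccb9
One's complement: ~0xccb9
Checksum = 0x3346


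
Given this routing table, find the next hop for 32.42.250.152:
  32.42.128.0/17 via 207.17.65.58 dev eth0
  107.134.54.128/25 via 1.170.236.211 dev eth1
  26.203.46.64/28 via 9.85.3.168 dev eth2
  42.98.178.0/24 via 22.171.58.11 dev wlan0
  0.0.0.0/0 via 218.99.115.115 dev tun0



Longest prefix match for 32.42.250.152:
  /17 32.42.128.0: MATCH
  /25 107.134.54.128: no
  /28 26.203.46.64: no
  /24 42.98.178.0: no
  /0 0.0.0.0: MATCH
Selected: next-hop 207.17.65.58 via eth0 (matched /17)


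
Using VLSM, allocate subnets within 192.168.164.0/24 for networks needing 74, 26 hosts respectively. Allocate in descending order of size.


74 hosts -> /25 (126 usable): 192.168.164.0/25
26 hosts -> /27 (30 usable): 192.168.164.128/27
Allocation: 192.168.164.0/25 (74 hosts, 126 usable); 192.168.164.128/27 (26 hosts, 30 usable)


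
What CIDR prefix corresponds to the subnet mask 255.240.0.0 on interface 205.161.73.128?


Binary: 11111111.11110000.00000000.00000000
Count leading 1s
Prefix: /12


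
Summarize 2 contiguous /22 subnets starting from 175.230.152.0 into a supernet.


Original prefix: /22
Number of subnets: 2 = 2^1
New prefix = 22 - 1 = 21
Supernet: 175.230.152.0/21


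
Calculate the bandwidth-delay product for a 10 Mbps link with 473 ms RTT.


BDP = bandwidth * RTT
= 10 Mbps * 473 ms
= 10 * 1e6 * 473 / 1000 bits
= 4730000 bits
= 591250 bytes
= 577.3926 KB
BDP = 4730000 bits (591250 bytes)


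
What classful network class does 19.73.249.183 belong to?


First octet: 19
Binary: 00010011
0xxxxxxx -> Class A (1-126)
Class A, default mask 255.0.0.0 (/8)


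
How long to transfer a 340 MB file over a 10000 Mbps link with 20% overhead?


Effective throughput = 10000 * (1 - 20/100) = 8000 Mbps
File size in Mb = 340 * 8 = 2720 Mb
Time = 2720 / 8000
Time = 0.34 seconds


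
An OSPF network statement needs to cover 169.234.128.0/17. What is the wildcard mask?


Subnet mask: 255.255.128.0
Wildcard = 255.255.255.255 - subnet mask
255 - 255 = 0
255 - 255 = 0
255 - 128 = 127
255 - 0 = 255
Wildcard: 0.0.127.255


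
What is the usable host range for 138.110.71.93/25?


Network: 138.110.71.0
Broadcast: 138.110.71.127
First usable = network + 1
Last usable = broadcast - 1
Range: 138.110.71.1 to 138.110.71.126


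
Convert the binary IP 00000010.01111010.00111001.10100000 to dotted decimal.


00000010 = 2
01111010 = 122
00111001 = 57
10100000 = 160
IP: 2.122.57.160


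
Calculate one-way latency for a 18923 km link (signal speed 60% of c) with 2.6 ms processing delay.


Speed = 0.6 * 3e5 km/s = 180000 km/s
Propagation delay = 18923 / 180000 = 0.1051 s = 105.1278 ms
Processing delay = 2.6 ms
Total one-way latency = 107.7278 ms


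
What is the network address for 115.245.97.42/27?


IP:   01110011.11110101.01100001.00101010
Mask: 11111111.11111111.11111111.11100000
AND operation:
Net:  01110011.11110101.01100001.00100000
Network: 115.245.97.32/27


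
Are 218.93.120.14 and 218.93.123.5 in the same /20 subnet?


Mask: 255.255.240.0
218.93.120.14 AND mask = 218.93.112.0
218.93.123.5 AND mask = 218.93.112.0
Yes, same subnet (218.93.112.0)


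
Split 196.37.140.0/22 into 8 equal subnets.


New prefix = 22 + 3 = 25
Each subnet has 128 addresses
  196.37.140.0/25
  196.37.140.128/25
  196.37.141.0/25
  196.37.141.128/25
  196.37.142.0/25
  196.37.142.128/25
  196.37.143.0/25
  196.37.143.128/25
Subnets: 196.37.140.0/25, 196.37.140.128/25, 196.37.141.0/25, 196.37.141.128/25, 196.37.142.0/25, 196.37.142.128/25, 196.37.143.0/25, 196.37.143.128/25


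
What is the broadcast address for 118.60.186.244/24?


Network: 118.60.186.0/24
Host bits = 8
Set all host bits to 1:
Broadcast: 118.60.186.255


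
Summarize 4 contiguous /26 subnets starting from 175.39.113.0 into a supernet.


Original prefix: /26
Number of subnets: 4 = 2^2
New prefix = 26 - 2 = 24
Supernet: 175.39.113.0/24


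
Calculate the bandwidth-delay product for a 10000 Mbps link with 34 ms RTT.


BDP = bandwidth * RTT
= 10000 Mbps * 34 ms
= 10000 * 1e6 * 34 / 1000 bits
= 340000000 bits
= 42500000 bytes
= 41503.9062 KB
BDP = 340000000 bits (42500000 bytes)


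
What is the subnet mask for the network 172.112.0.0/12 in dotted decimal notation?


/12 means 12 network bits, 20 host bits
Binary: 11111111111100000000000000000000
Mask: 255.240.0.0


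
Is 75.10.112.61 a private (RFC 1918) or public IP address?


RFC 1918 private ranges:
  10.0.0.0/8 (10.0.0.0 - 10.255.255.255)
  172.16.0.0/12 (172.16.0.0 - 172.31.255.255)
  192.168.0.0/16 (192.168.0.0 - 192.168.255.255)
Public (not in any RFC 1918 range)


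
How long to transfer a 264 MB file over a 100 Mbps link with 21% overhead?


Effective throughput = 100 * (1 - 21/100) = 79 Mbps
File size in Mb = 264 * 8 = 2112 Mb
Time = 2112 / 79
Time = 26.7342 seconds


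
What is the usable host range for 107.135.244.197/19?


Network: 107.135.224.0
Broadcast: 107.135.255.255
First usable = network + 1
Last usable = broadcast - 1
Range: 107.135.224.1 to 107.135.255.254


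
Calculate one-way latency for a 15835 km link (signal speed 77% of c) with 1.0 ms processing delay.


Speed = 0.77 * 3e5 km/s = 231000 km/s
Propagation delay = 15835 / 231000 = 0.0685 s = 68.5498 ms
Processing delay = 1.0 ms
Total one-way latency = 69.5498 ms


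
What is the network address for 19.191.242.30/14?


IP:   00010011.10111111.11110010.00011110
Mask: 11111111.11111100.00000000.00000000
AND operation:
Net:  00010011.10111100.00000000.00000000
Network: 19.188.0.0/14


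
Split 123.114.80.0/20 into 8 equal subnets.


New prefix = 20 + 3 = 23
Each subnet has 512 addresses
  123.114.80.0/23
  123.114.82.0/23
  123.114.84.0/23
  123.114.86.0/23
  123.114.88.0/23
  123.114.90.0/23
  123.114.92.0/23
  123.114.94.0/23
Subnets: 123.114.80.0/23, 123.114.82.0/23, 123.114.84.0/23, 123.114.86.0/23, 123.114.88.0/23, 123.114.90.0/23, 123.114.92.0/23, 123.114.94.0/23


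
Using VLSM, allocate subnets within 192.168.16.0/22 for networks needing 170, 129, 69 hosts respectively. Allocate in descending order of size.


170 hosts -> /24 (254 usable): 192.168.16.0/24
129 hosts -> /24 (254 usable): 192.168.17.0/24
69 hosts -> /25 (126 usable): 192.168.18.0/25
Allocation: 192.168.16.0/24 (170 hosts, 254 usable); 192.168.17.0/24 (129 hosts, 254 usable); 192.168.18.0/25 (69 hosts, 126 usable)


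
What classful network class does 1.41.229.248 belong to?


First octet: 1
Binary: 00000001
0xxxxxxx -> Class A (1-126)
Class A, default mask 255.0.0.0 (/8)


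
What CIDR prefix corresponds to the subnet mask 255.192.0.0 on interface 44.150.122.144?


Binary: 11111111.11000000.00000000.00000000
Count leading 1s
Prefix: /10


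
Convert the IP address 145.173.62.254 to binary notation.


145 = 10010001
173 = 10101101
62 = 00111110
254 = 11111110
Binary: 10010001.10101101.00111110.11111110


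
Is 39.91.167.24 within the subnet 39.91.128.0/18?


Subnet network: 39.91.128.0
Test IP AND mask: 39.91.128.0
Yes, 39.91.167.24 is in 39.91.128.0/18


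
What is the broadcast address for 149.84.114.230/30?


Network: 149.84.114.228/30
Host bits = 2
Set all host bits to 1:
Broadcast: 149.84.114.231


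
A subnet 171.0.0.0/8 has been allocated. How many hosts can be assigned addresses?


Host bits = 32 - 8 = 24
Total addresses = 2^24 = 16777216
Usable = total - 2 (network and broadcast)
Usable hosts: 16777214


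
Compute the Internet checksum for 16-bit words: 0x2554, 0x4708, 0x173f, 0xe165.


Sum all words (with carry folding):
+ 0x2554 = 0x2554
+ 0x4708 = 0x6c5c
+ 0x173f = 0x839b
+ 0xe165 = 0x6501
One's complement: ~0x6501
Checksum = 0x9afe


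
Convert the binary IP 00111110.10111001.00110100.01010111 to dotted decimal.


00111110 = 62
10111001 = 185
00110100 = 52
01010111 = 87
IP: 62.185.52.87


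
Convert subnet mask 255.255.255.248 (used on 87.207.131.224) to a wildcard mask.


Subnet mask: 255.255.255.248
Wildcard = 255.255.255.255 - subnet mask
255 - 255 = 0
255 - 255 = 0
255 - 255 = 0
255 - 248 = 7
Wildcard: 0.0.0.7
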